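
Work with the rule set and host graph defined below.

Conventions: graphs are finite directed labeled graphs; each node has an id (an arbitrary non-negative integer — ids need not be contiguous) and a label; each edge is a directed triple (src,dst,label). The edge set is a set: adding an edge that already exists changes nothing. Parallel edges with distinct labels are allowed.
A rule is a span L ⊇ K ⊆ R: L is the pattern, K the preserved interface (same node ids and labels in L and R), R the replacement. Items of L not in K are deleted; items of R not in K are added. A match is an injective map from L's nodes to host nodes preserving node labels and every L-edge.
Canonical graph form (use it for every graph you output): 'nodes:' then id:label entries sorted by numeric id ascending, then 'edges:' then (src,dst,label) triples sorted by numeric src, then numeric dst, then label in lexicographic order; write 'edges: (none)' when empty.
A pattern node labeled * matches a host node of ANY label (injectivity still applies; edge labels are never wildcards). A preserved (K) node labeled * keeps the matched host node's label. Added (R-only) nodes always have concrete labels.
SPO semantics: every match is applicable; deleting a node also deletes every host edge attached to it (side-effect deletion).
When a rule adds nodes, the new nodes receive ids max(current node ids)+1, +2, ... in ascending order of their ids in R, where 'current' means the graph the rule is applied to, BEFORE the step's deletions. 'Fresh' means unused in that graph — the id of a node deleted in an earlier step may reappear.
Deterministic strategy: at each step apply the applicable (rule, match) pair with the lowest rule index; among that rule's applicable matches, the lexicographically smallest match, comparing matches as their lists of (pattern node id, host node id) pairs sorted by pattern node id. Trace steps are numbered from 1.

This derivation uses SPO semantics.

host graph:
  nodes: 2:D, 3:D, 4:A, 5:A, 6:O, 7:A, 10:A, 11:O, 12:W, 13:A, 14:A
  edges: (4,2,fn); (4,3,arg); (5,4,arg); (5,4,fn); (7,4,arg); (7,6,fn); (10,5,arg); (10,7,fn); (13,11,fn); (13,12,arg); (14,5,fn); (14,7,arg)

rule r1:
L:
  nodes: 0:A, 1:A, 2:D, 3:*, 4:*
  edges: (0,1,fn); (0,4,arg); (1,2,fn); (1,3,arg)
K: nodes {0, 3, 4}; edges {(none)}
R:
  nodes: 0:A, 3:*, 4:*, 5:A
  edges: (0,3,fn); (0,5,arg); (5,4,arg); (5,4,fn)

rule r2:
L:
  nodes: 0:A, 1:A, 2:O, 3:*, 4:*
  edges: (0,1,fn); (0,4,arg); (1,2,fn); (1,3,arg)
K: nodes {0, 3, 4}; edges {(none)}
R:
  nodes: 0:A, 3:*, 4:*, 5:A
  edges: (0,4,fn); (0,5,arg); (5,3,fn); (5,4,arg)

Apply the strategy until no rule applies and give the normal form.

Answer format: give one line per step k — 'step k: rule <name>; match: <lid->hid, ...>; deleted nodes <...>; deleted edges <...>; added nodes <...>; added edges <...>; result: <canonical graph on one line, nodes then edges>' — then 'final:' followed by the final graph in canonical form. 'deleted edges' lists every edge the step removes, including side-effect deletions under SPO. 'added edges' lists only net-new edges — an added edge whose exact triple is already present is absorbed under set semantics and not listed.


step 1: rule r2; match: 0->10, 1->7, 2->6, 3->4, 4->5; deleted nodes 6, 7; deleted edges (7,4,arg); (7,6,fn); (10,5,arg); (10,7,fn); (14,7,arg); added nodes 15; added edges (10,5,fn); (10,15,arg); (15,4,fn); (15,5,arg); result: nodes: 2:D, 3:D, 4:A, 5:A, 10:A, 11:O, 12:W, 13:A, 14:A, 15:A edges: (4,2,fn); (4,3,arg); (5,4,arg); (5,4,fn); (10,5,fn); (10,15,arg); (13,11,fn); (13,12,arg); (14,5,fn); (15,4,fn); (15,5,arg)
step 2: rule r1; match: 0->15, 1->4, 2->2, 3->3, 4->5; deleted nodes 2, 4; deleted edges (4,2,fn); (4,3,arg); (5,4,arg); (5,4,fn); (15,4,fn); (15,5,arg); added nodes 16; added edges (15,3,fn); (15,16,arg); (16,5,arg); (16,5,fn); result: nodes: 3:D, 5:A, 10:A, 11:O, 12:W, 13:A, 14:A, 15:A, 16:A edges: (10,5,fn); (10,15,arg); (13,11,fn); (13,12,arg); (14,5,fn); (15,3,fn); (15,16,arg); (16,5,arg); (16,5,fn)
final:
nodes: 3:D, 5:A, 10:A, 11:O, 12:W, 13:A, 14:A, 15:A, 16:A
edges: (10,5,fn); (10,15,arg); (13,11,fn); (13,12,arg); (14,5,fn); (15,3,fn); (15,16,arg); (16,5,arg); (16,5,fn)


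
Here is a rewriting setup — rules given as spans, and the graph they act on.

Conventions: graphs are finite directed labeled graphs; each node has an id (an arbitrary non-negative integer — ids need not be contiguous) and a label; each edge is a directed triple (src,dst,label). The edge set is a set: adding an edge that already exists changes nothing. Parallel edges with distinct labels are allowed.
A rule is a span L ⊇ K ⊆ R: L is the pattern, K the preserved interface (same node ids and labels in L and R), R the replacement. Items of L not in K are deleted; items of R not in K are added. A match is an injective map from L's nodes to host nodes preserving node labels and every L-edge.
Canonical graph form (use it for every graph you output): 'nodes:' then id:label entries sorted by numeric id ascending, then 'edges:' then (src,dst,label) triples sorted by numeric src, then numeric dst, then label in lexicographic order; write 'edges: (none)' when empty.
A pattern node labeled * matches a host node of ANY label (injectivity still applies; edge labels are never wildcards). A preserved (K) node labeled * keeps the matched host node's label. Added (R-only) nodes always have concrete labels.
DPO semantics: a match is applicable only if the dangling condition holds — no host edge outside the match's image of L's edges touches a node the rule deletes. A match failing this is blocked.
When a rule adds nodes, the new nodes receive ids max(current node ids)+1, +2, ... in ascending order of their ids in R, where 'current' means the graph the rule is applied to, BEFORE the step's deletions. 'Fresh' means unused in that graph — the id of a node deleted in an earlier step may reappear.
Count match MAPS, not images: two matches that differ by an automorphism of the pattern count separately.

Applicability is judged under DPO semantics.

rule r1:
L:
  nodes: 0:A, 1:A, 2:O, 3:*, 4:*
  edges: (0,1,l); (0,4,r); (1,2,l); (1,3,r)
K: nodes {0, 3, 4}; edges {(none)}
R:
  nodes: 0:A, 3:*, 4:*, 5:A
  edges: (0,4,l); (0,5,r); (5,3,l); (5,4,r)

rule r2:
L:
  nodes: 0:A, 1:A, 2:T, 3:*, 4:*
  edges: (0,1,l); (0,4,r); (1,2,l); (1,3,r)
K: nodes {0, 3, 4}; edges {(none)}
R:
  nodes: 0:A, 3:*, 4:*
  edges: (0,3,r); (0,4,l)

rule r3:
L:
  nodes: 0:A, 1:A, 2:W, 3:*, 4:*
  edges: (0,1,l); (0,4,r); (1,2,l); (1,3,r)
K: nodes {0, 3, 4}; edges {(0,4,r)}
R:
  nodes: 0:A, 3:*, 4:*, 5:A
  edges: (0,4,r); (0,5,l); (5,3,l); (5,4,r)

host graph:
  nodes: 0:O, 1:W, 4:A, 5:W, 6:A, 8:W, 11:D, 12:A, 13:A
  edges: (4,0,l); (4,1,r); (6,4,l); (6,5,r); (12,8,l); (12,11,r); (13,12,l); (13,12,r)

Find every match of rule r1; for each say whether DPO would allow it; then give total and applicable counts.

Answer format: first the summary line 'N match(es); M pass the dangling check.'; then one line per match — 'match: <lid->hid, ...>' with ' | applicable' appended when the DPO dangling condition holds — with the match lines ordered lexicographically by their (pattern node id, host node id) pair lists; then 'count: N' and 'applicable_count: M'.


1 match(es); 1 pass the dangling check.
match: 0->6, 1->4, 2->0, 3->1, 4->5 | applicable
count: 1
applicable_count: 1


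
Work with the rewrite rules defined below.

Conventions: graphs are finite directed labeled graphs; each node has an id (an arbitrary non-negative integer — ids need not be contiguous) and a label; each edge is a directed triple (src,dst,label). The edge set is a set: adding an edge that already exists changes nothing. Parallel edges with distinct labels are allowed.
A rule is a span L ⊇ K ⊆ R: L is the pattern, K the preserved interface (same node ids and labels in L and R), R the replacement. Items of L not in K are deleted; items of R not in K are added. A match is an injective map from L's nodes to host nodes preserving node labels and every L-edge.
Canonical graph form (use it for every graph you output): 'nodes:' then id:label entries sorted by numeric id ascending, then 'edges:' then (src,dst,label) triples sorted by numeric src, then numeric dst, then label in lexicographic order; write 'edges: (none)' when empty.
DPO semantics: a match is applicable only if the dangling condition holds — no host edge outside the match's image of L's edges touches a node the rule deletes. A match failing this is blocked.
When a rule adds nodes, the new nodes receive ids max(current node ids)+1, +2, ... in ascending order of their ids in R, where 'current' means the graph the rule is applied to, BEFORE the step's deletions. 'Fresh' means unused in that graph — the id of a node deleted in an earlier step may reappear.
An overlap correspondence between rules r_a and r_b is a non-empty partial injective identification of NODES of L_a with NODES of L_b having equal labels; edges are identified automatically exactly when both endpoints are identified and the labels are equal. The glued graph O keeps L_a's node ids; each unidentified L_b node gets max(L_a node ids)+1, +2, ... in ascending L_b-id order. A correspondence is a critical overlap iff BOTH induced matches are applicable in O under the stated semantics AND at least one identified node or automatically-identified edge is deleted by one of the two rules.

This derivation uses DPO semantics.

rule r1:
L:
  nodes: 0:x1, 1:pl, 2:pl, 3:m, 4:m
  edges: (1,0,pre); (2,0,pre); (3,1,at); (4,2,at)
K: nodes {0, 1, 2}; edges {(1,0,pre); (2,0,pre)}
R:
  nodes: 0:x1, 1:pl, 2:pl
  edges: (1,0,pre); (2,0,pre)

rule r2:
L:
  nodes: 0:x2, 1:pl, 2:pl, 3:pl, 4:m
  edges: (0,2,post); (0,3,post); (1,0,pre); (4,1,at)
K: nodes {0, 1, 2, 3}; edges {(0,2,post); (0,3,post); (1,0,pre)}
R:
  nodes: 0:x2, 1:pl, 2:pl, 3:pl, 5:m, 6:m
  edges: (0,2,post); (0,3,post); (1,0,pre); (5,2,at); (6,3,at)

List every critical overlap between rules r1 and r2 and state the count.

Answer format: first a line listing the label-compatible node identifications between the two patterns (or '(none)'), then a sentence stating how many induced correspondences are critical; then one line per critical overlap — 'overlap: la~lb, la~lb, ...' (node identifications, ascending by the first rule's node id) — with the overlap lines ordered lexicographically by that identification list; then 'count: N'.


label-compatible node identifications between L(r1) and L(r2): 1~1, 1~2, 1~3, 2~1, 2~2, 2~3, 3~4, 4~4
6 of the induced correspondences are critical overlaps of r1 and r2.
overlap: 1~1, 2~2, 3~4
overlap: 1~1, 2~3, 3~4
overlap: 1~1, 3~4
overlap: 1~2, 2~1, 4~4
overlap: 1~3, 2~1, 4~4
overlap: 2~1, 4~4
count: 6


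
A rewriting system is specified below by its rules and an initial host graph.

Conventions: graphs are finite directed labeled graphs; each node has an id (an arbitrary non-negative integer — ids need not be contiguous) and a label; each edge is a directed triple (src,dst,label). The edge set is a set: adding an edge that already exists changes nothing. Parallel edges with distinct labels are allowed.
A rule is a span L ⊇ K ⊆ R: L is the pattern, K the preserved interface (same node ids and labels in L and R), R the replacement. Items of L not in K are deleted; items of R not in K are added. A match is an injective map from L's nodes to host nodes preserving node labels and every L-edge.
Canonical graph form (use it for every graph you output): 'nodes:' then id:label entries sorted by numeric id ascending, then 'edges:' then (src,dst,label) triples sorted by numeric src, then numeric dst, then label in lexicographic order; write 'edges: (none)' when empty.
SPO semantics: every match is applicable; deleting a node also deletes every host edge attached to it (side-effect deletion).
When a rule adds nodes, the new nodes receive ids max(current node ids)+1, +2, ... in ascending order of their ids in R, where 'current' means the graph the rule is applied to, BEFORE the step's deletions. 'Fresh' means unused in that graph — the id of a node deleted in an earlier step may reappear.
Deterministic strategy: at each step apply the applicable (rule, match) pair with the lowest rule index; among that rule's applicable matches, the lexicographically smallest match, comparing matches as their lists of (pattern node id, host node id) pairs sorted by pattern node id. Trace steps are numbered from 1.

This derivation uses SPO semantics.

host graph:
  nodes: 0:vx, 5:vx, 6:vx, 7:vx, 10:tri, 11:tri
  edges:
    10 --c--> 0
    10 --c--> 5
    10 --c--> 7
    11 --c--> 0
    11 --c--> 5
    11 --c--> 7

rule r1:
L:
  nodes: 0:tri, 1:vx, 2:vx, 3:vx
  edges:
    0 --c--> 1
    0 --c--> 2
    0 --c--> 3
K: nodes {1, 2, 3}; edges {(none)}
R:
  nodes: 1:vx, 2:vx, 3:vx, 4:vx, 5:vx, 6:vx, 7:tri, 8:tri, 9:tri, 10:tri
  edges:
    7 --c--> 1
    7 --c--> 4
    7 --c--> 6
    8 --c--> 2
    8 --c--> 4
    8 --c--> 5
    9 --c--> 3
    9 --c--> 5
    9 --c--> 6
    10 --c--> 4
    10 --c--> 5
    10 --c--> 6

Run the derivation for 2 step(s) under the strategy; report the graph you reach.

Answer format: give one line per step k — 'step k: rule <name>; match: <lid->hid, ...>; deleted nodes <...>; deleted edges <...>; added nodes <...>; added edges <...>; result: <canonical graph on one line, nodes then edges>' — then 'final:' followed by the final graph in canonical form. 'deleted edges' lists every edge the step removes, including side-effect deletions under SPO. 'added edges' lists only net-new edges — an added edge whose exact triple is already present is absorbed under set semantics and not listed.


step 1: rule r1; match: 0->10, 1->0, 2->5, 3->7; deleted nodes 10; deleted edges (10,0,c); (10,5,c); (10,7,c); added nodes 12, 13, 14, 15, 16, 17, 18; added edges (15,0,c); (15,12,c); (15,14,c); (16,5,c); (16,12,c); (16,13,c); (17,7,c); (17,13,c); (17,14,c); (18,12,c); (18,13,c); (18,14,c); result: nodes: 0:vx, 5:vx, 6:vx, 7:vx, 11:tri, 12:vx, 13:vx, 14:vx, 15:tri, 16:tri, 17:tri, 18:tri edges: (11,0,c); (11,5,c); (11,7,c); (15,0,c); (15,12,c); (15,14,c); (16,5,c); (16,12,c); (16,13,c); (17,7,c); (17,13,c); (17,14,c); (18,12,c); (18,13,c); (18,14,c)
step 2: rule r1; match: 0->11, 1->0, 2->5, 3->7; deleted nodes 11; deleted edges (11,0,c); (11,5,c); (11,7,c); added nodes 19, 20, 21, 22, 23, 24, 25; added edges (22,0,c); (22,19,c); (22,21,c); (23,5,c); (23,19,c); (23,20,c); (24,7,c); (24,20,c); (24,21,c); (25,19,c); (25,20,c); (25,21,c); result: nodes: 0:vx, 5:vx, 6:vx, 7:vx, 12:vx, 13:vx, 14:vx, 15:tri, 16:tri, 17:tri, 18:tri, 19:vx, 20:vx, 21:vx, 22:tri, 23:tri, 24:tri, 25:tri edges: (15,0,c); (15,12,c); (15,14,c); (16,5,c); (16,12,c); (16,13,c); (17,7,c); (17,13,c); (17,14,c); (18,12,c); (18,13,c); (18,14,c); (22,0,c); (22,19,c); (22,21,c); (23,5,c); (23,19,c); (23,20,c); (24,7,c); (24,20,c); (24,21,c); (25,19,c); (25,20,c); (25,21,c)
final:
nodes: 0:vx, 5:vx, 6:vx, 7:vx, 12:vx, 13:vx, 14:vx, 15:tri, 16:tri, 17:tri, 18:tri, 19:vx, 20:vx, 21:vx, 22:tri, 23:tri, 24:tri, 25:tri
edges: (15,0,c); (15,12,c); (15,14,c); (16,5,c); (16,12,c); (16,13,c); (17,7,c); (17,13,c); (17,14,c); (18,12,c); (18,13,c); (18,14,c); (22,0,c); (22,19,c); (22,21,c); (23,5,c); (23,19,c); (23,20,c); (24,7,c); (24,20,c); (24,21,c); (25,19,c); (25,20,c); (25,21,c)


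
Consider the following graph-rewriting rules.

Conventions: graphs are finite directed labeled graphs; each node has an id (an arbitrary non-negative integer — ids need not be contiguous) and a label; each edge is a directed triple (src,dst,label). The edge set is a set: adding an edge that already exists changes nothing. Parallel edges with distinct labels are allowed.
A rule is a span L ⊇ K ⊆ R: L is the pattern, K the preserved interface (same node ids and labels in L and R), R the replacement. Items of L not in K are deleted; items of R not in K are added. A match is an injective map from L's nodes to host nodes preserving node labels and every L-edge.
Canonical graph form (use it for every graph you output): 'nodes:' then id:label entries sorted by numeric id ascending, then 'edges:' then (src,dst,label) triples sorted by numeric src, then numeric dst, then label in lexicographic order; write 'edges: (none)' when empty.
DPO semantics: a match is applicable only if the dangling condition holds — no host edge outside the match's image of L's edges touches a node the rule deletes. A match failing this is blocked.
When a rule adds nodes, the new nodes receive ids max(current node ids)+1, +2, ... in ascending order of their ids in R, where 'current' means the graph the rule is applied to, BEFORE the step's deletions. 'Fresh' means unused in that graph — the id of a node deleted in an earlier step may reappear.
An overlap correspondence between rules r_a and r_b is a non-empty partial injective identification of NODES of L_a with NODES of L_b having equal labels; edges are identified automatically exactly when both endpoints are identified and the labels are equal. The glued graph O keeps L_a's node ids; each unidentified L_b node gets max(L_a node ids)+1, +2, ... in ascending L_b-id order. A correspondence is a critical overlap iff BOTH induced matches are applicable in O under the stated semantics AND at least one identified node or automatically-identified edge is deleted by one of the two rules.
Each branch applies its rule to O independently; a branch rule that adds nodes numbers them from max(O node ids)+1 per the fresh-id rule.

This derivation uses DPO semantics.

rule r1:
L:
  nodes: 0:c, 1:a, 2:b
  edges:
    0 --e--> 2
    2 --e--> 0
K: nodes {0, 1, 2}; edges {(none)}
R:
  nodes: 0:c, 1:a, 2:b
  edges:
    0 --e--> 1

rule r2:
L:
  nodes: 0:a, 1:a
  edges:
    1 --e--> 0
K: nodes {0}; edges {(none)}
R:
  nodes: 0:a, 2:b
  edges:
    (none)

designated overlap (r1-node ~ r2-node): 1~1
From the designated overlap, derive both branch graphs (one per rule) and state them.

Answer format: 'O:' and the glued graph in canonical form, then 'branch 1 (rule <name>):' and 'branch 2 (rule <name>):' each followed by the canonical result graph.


O:
nodes: 0:c, 1:a, 2:b, 3:a
edges: (0,2,e); (1,3,e); (2,0,e)
branch 1 (rule r1):
nodes: 0:c, 1:a, 2:b, 3:a
edges: (0,1,e); (1,3,e)
branch 2 (rule r2):
nodes: 0:c, 2:b, 3:a, 4:b
edges: (0,2,e); (2,0,e)


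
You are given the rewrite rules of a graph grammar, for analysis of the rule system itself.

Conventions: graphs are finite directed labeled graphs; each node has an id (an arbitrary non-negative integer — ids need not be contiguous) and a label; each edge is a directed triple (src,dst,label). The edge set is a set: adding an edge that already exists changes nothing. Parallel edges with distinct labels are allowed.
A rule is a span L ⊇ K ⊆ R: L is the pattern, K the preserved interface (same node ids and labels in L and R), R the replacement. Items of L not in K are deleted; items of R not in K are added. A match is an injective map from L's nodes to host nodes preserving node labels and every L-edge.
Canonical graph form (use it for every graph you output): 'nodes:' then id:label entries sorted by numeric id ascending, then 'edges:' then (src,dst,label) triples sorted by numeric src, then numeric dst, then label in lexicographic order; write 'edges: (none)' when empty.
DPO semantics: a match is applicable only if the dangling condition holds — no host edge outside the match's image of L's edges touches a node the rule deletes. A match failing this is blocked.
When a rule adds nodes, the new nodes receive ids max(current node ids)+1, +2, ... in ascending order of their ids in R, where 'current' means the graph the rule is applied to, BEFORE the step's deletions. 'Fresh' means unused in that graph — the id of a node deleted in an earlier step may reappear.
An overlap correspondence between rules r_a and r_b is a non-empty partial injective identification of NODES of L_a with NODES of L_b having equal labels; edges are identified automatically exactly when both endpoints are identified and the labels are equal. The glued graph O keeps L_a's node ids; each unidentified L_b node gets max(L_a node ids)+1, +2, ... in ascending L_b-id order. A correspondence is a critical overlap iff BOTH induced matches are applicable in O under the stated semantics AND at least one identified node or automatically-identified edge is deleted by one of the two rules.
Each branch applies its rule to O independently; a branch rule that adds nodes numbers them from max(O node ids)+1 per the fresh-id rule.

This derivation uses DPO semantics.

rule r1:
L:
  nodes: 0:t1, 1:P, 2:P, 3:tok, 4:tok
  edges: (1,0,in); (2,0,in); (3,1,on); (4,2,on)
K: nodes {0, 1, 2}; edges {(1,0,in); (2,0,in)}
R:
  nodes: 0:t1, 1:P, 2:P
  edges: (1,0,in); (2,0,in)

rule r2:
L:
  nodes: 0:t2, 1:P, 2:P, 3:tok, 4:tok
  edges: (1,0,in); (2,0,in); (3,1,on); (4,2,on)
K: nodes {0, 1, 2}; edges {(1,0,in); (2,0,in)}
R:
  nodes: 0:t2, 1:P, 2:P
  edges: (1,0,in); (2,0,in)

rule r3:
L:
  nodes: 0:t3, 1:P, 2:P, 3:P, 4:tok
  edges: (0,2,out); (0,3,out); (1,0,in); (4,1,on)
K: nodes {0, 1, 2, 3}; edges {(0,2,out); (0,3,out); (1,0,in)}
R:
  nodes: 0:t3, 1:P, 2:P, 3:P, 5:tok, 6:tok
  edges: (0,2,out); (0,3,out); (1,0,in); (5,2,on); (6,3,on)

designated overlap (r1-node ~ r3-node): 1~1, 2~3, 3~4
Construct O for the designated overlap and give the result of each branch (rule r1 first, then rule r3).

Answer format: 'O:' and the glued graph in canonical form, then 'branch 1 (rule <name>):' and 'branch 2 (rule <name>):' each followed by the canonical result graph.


O:
nodes: 0:t1, 1:P, 2:P, 3:tok, 4:tok, 5:t3, 6:P
edges: (1,0,in); (1,5,in); (2,0,in); (3,1,on); (4,2,on); (5,2,out); (5,6,out)
branch 1 (rule r1):
nodes: 0:t1, 1:P, 2:P, 5:t3, 6:P
edges: (1,0,in); (1,5,in); (2,0,in); (5,2,out); (5,6,out)
branch 2 (rule r3):
nodes: 0:t1, 1:P, 2:P, 4:tok, 5:t3, 6:P, 7:tok, 8:tok
edges: (1,0,in); (1,5,in); (2,0,in); (4,2,on); (5,2,out); (5,6,out); (7,6,on); (8,2,on)


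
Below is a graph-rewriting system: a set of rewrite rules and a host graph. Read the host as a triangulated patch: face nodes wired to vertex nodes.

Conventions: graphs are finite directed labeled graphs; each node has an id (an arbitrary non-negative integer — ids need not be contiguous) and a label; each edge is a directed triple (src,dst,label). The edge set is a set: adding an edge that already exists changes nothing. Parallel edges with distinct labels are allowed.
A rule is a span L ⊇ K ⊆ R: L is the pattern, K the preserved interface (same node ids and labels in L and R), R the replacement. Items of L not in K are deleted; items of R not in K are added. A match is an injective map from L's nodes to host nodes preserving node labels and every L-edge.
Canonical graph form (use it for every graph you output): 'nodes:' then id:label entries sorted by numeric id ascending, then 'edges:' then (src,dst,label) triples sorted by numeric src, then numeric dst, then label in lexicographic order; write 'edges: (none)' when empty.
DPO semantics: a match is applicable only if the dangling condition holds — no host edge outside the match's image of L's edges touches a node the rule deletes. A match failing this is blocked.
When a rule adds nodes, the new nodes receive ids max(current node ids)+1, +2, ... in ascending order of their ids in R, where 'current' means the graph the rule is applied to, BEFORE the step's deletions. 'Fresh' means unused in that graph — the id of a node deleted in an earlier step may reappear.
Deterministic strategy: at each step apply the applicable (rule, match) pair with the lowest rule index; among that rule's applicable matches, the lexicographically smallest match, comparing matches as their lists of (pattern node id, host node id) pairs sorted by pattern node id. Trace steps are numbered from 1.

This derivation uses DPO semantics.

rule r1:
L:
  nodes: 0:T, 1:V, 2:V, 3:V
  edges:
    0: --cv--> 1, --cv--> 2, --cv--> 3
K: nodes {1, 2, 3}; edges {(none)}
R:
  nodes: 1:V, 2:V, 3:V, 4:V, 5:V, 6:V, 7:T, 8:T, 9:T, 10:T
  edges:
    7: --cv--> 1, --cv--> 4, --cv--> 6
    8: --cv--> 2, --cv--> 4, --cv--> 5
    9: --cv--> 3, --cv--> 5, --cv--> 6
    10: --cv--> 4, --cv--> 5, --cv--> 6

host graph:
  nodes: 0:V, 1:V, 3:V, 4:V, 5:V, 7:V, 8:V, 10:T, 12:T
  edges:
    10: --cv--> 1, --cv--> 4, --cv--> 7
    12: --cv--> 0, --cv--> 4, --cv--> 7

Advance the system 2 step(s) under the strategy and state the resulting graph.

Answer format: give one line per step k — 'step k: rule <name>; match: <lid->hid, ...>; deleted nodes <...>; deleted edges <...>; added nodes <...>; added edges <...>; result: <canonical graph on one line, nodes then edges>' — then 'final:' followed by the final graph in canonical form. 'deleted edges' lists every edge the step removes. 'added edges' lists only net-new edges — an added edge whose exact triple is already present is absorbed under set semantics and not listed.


step 1: rule r1; match: 0->10, 1->1, 2->4, 3->7; deleted nodes 10; deleted edges (10,1,cv); (10,4,cv); (10,7,cv); added nodes 13, 14, 15, 16, 17, 18, 19; added edges (16,1,cv); (16,13,cv); (16,15,cv); (17,4,cv); (17,13,cv); (17,14,cv); (18,7,cv); (18,14,cv); (18,15,cv); (19,13,cv); (19,14,cv); (19,15,cv); result: nodes: 0:V, 1:V, 3:V, 4:V, 5:V, 7:V, 8:V, 12:T, 13:V, 14:V, 15:V, 16:T, 17:T, 18:T, 19:T edges: (12,0,cv); (12,4,cv); (12,7,cv); (16,1,cv); (16,13,cv); (16,15,cv); (17,4,cv); (17,13,cv); (17,14,cv); (18,7,cv); (18,14,cv); (18,15,cv); (19,13,cv); (19,14,cv); (19,15,cv)
step 2: rule r1; match: 0->12, 1->0, 2->4, 3->7; deleted nodes 12; deleted edges (12,0,cv); (12,4,cv); (12,7,cv); added nodes 20, 21, 22, 23, 24, 25, 26; added edges (23,0,cv); (23,20,cv); (23,22,cv); (24,4,cv); (24,20,cv); (24,21,cv); (25,7,cv); (25,21,cv); (25,22,cv); (26,20,cv); (26,21,cv); (26,22,cv); result: nodes: 0:V, 1:V, 3:V, 4:V, 5:V, 7:V, 8:V, 13:V, 14:V, 15:V, 16:T, 17:T, 18:T, 19:T, 20:V, 21:V, 22:V, 23:T, 24:T, 25:T, 26:T edges: (16,1,cv); (16,13,cv); (16,15,cv); (17,4,cv); (17,13,cv); (17,14,cv); (18,7,cv); (18,14,cv); (18,15,cv); (19,13,cv); (19,14,cv); (19,15,cv); (23,0,cv); (23,20,cv); (23,22,cv); (24,4,cv); (24,20,cv); (24,21,cv); (25,7,cv); (25,21,cv); (25,22,cv); (26,20,cv); (26,21,cv); (26,22,cv)
final:
nodes: 0:V, 1:V, 3:V, 4:V, 5:V, 7:V, 8:V, 13:V, 14:V, 15:V, 16:T, 17:T, 18:T, 19:T, 20:V, 21:V, 22:V, 23:T, 24:T, 25:T, 26:T
edges: (16,1,cv); (16,13,cv); (16,15,cv); (17,4,cv); (17,13,cv); (17,14,cv); (18,7,cv); (18,14,cv); (18,15,cv); (19,13,cv); (19,14,cv); (19,15,cv); (23,0,cv); (23,20,cv); (23,22,cv); (24,4,cv); (24,20,cv); (24,21,cv); (25,7,cv); (25,21,cv); (25,22,cv); (26,20,cv); (26,21,cv); (26,22,cv)


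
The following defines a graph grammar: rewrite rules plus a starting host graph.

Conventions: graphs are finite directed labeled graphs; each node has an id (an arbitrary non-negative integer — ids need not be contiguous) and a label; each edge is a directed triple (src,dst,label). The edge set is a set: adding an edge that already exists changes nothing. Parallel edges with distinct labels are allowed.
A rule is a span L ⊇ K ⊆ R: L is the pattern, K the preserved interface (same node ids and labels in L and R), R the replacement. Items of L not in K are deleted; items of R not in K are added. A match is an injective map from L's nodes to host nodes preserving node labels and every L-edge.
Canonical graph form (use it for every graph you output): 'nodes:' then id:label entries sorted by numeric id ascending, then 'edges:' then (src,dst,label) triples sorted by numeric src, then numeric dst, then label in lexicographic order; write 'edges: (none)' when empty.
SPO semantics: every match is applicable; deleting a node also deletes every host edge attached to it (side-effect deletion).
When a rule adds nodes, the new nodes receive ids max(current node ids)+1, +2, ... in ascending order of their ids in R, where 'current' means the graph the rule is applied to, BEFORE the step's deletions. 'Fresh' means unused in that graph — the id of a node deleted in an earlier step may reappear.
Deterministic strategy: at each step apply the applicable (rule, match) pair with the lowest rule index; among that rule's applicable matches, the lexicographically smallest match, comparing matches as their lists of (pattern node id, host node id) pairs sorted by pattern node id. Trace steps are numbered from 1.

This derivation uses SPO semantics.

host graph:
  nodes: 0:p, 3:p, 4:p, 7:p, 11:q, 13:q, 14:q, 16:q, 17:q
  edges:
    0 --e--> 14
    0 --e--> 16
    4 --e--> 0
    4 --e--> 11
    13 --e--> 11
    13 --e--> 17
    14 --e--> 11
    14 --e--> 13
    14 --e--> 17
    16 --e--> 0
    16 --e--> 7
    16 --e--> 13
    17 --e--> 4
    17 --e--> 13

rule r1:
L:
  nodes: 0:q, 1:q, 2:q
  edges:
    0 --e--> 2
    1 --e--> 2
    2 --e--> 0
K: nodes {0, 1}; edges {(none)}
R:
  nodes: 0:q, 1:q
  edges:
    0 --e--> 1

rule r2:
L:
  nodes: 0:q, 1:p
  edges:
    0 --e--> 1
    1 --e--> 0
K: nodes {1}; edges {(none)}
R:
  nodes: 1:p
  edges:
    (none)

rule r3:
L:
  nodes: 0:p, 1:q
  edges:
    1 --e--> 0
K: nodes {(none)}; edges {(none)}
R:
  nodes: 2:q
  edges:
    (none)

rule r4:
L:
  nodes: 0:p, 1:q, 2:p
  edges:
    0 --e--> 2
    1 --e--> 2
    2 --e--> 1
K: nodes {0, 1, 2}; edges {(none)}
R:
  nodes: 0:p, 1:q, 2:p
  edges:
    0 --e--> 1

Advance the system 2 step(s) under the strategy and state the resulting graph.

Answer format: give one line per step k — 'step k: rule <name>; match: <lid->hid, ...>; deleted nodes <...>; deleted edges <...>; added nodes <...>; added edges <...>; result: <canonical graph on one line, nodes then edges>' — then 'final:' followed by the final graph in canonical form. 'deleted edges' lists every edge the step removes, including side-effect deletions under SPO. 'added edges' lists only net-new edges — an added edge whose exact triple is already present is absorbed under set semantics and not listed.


step 1: rule r1; match: 0->13, 1->14, 2->17; deleted nodes 17; deleted edges (13,17,e); (14,17,e); (17,4,e); (17,13,e); added nodes (none); added edges (13,14,e); result: nodes: 0:p, 3:p, 4:p, 7:p, 11:q, 13:q, 14:q, 16:q edges: (0,14,e); (0,16,e); (4,0,e); (4,11,e); (13,11,e); (13,14,e); (14,11,e); (14,13,e); (16,0,e); (16,7,e); (16,13,e)
step 2: rule r1; match: 0->14, 1->16, 2->13; deleted nodes 13; deleted edges (13,11,e); (13,14,e); (14,13,e); (16,13,e); added nodes (none); added edges (14,16,e); result: nodes: 0:p, 3:p, 4:p, 7:p, 11:q, 14:q, 16:q edges: (0,14,e); (0,16,e); (4,0,e); (4,11,e); (14,11,e); (14,16,e); (16,0,e); (16,7,e)
final:
nodes: 0:p, 3:p, 4:p, 7:p, 11:q, 14:q, 16:q
edges: (0,14,e); (0,16,e); (4,0,e); (4,11,e); (14,11,e); (14,16,e); (16,0,e); (16,7,e)


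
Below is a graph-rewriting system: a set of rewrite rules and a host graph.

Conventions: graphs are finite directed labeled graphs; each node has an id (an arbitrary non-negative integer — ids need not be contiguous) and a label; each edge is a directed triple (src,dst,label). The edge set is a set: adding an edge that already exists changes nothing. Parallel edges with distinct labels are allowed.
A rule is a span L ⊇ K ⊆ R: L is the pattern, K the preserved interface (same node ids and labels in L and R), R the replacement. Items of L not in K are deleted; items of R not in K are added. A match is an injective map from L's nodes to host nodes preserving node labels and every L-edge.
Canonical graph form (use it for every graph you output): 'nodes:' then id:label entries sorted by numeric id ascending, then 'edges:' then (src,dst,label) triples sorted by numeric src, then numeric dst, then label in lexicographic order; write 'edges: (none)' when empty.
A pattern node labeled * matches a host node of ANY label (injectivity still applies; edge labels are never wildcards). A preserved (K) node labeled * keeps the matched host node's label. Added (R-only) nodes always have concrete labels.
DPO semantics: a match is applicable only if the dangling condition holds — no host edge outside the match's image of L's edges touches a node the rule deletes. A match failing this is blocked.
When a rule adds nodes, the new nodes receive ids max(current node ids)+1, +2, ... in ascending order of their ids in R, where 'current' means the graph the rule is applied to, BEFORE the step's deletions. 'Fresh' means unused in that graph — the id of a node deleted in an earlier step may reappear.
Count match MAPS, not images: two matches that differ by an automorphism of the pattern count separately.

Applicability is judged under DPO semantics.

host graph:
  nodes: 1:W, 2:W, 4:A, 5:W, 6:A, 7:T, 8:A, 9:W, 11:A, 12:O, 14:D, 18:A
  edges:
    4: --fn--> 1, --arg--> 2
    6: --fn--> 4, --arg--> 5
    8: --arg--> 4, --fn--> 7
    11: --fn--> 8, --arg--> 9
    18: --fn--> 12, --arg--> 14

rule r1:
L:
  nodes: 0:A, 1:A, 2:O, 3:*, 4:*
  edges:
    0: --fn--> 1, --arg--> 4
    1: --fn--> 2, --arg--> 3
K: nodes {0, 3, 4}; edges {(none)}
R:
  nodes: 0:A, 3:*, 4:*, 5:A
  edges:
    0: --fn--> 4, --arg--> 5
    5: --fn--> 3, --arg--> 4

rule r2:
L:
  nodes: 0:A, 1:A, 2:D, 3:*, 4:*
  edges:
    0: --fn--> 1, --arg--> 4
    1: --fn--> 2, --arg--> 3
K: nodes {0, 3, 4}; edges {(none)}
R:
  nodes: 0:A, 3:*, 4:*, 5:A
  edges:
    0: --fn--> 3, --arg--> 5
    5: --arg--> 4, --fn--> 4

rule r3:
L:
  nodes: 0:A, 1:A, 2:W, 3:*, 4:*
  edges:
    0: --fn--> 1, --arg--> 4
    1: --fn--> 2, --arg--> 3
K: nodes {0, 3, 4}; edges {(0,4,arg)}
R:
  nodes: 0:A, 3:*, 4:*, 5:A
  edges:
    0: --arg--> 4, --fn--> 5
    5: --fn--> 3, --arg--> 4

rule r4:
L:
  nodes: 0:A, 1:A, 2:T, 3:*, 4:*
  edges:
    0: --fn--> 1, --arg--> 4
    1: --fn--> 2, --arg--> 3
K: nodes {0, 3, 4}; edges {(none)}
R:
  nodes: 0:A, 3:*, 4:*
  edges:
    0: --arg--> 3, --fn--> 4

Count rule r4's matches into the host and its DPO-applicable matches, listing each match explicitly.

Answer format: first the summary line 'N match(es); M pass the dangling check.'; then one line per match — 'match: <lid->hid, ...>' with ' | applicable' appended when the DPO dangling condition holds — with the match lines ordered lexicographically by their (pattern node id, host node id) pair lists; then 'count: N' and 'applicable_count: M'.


1 match(es); 1 pass the dangling check.
match: 0->11, 1->8, 2->7, 3->4, 4->9 | applicable
count: 1
applicable_count: 1


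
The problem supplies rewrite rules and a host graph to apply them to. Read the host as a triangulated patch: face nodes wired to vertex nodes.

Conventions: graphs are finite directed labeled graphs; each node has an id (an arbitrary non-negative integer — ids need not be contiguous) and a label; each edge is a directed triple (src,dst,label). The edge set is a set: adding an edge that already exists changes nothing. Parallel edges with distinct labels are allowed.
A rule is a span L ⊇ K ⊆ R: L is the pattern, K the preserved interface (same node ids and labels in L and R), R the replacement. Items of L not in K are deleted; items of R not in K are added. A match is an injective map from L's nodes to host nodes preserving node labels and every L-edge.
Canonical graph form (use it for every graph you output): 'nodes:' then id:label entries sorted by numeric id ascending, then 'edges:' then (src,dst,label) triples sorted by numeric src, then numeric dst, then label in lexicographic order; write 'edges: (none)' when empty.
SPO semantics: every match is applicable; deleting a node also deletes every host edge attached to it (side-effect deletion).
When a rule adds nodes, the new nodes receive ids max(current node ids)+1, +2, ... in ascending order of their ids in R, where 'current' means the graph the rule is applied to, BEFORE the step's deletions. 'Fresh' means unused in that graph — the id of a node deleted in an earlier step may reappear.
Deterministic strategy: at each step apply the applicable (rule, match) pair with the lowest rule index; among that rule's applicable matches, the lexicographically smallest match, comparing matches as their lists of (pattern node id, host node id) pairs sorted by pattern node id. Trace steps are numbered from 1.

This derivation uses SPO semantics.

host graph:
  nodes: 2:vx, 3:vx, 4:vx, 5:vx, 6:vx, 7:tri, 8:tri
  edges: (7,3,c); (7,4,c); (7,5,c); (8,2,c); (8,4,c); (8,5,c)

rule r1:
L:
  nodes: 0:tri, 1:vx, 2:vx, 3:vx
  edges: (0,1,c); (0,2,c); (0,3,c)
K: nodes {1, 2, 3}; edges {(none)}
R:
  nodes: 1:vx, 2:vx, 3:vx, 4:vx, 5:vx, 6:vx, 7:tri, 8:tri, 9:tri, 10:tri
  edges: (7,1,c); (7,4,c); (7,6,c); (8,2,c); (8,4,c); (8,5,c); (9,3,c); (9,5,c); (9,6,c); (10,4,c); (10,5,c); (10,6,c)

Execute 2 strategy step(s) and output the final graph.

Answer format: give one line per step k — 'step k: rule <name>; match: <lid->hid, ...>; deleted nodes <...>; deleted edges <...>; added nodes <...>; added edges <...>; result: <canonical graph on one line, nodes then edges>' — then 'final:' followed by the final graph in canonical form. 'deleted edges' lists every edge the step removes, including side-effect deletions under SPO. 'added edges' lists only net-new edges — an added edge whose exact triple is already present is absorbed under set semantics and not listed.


step 1: rule r1; match: 0->7, 1->3, 2->4, 3->5; deleted nodes 7; deleted edges (7,3,c); (7,4,c); (7,5,c); added nodes 9, 10, 11, 12, 13, 14, 15; added edges (12,3,c); (12,9,c); (12,11,c); (13,4,c); (13,9,c); (13,10,c); (14,5,c); (14,10,c); (14,11,c); (15,9,c); (15,10,c); (15,11,c); result: nodes: 2:vx, 3:vx, 4:vx, 5:vx, 6:vx, 8:tri, 9:vx, 10:vx, 11:vx, 12:tri, 13:tri, 14:tri, 15:tri edges: (8,2,c); (8,4,c); (8,5,c); (12,3,c); (12,9,c); (12,11,c); (13,4,c); (13,9,c); (13,10,c); (14,5,c); (14,10,c); (14,11,c); (15,9,c); (15,10,c); (15,11,c)
step 2: rule r1; match: 0->8, 1->2, 2->4, 3->5; deleted nodes 8; deleted edges (8,2,c); (8,4,c); (8,5,c); added nodes 16, 17, 18, 19, 20, 21, 22; added edges (19,2,c); (19,16,c); (19,18,c); (20,4,c); (20,16,c); (20,17,c); (21,5,c); (21,17,c); (21,18,c); (22,16,c); (22,17,c); (22,18,c); result: nodes: 2:vx, 3:vx, 4:vx, 5:vx, 6:vx, 9:vx, 10:vx, 11:vx, 12:tri, 13:tri, 14:tri, 15:tri, 16:vx, 17:vx, 18:vx, 19:tri, 20:tri, 21:tri, 22:tri edges: (12,3,c); (12,9,c); (12,11,c); (13,4,c); (13,9,c); (13,10,c); (14,5,c); (14,10,c); (14,11,c); (15,9,c); (15,10,c); (15,11,c); (19,2,c); (19,16,c); (19,18,c); (20,4,c); (20,16,c); (20,17,c); (21,5,c); (21,17,c); (21,18,c); (22,16,c); (22,17,c); (22,18,c)
final:
nodes: 2:vx, 3:vx, 4:vx, 5:vx, 6:vx, 9:vx, 10:vx, 11:vx, 12:tri, 13:tri, 14:tri, 15:tri, 16:vx, 17:vx, 18:vx, 19:tri, 20:tri, 21:tri, 22:tri
edges: (12,3,c); (12,9,c); (12,11,c); (13,4,c); (13,9,c); (13,10,c); (14,5,c); (14,10,c); (14,11,c); (15,9,c); (15,10,c); (15,11,c); (19,2,c); (19,16,c); (19,18,c); (20,4,c); (20,16,c); (20,17,c); (21,5,c); (21,17,c); (21,18,c); (22,16,c); (22,17,c); (22,18,c)


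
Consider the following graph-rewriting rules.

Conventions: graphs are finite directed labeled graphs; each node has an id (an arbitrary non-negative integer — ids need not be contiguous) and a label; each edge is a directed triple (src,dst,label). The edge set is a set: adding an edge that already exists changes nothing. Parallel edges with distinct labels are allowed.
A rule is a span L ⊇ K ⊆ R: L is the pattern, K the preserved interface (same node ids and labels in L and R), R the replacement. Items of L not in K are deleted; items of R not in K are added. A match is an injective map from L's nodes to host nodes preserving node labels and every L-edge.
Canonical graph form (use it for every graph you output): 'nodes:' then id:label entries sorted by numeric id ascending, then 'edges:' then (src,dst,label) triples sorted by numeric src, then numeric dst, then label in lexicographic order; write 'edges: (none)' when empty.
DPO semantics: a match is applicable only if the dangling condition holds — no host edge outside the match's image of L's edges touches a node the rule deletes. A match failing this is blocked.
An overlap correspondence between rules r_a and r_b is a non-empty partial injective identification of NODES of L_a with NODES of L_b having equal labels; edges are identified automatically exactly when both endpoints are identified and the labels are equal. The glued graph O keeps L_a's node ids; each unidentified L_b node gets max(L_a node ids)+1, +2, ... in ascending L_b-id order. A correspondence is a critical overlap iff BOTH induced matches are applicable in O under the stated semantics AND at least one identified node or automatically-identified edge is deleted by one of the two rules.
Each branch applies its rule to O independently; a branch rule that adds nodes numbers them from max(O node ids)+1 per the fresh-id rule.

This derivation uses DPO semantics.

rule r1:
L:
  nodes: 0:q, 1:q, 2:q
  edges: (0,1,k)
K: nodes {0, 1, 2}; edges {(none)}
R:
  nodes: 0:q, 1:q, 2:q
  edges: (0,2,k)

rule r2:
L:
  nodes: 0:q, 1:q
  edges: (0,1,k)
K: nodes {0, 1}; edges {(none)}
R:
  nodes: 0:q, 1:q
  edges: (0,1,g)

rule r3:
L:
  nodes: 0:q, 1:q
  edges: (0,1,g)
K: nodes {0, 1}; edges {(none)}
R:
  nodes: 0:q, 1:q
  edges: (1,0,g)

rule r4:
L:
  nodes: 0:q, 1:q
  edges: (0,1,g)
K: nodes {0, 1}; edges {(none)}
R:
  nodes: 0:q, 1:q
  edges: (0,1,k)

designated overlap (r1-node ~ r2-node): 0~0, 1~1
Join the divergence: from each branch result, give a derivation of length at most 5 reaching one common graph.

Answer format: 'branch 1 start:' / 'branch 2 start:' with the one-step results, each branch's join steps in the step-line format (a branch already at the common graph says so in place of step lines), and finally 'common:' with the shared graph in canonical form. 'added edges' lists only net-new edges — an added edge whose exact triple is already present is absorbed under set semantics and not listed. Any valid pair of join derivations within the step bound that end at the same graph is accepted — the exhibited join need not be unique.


branch 1 start:
nodes: 0:q, 1:q, 2:q
edges: (0,2,k)
branch 2 start:
nodes: 0:q, 1:q, 2:q
edges: (0,1,g)
branch 1 step 1: rule r1; match: 0->0, 1->2, 2->1; deleted nodes (none); deleted edges (0,2,k); added nodes (none); added edges (0,1,k); result: nodes: 0:q, 1:q, 2:q edges: (0,1,k)
branch 2 step 1: rule r4; match: 0->0, 1->1; deleted nodes (none); deleted edges (0,1,g); added nodes (none); added edges (0,1,k); result: nodes: 0:q, 1:q, 2:q edges: (0,1,k)
common:
nodes: 0:q, 1:q, 2:q
edges: (0,1,k)
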